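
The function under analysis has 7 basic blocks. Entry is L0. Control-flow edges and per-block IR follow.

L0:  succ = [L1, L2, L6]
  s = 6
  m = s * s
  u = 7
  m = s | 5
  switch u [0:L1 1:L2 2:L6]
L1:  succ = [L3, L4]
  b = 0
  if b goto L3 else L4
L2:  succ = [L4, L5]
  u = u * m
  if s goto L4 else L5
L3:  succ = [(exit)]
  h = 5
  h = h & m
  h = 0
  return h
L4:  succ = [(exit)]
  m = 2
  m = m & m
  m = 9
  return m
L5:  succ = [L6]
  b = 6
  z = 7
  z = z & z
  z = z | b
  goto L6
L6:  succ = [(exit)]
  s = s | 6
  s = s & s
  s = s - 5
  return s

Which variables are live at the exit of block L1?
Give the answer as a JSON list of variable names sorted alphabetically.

Answer: ["m"]

Analysis:
Block summaries:
  L0: {m,s,u} / ∅
  L1: {b} / ∅
  L2: {u} / {m,s,u}
  L3: {h} / {m}
  L4: {m} / ∅
  L5: {b,z} / ∅
  L6: {s} / {s}

Live sets:
  live L0: ∅→{m,s,u}
  live L1: {m}→{m}
  live L2: {m,s,u}→{s}
  live L3: {m}→∅
  live L4: ∅→∅
  live L5: {s}→{s}
  live L6: {s}→∅

live-out(L1) = ["m"]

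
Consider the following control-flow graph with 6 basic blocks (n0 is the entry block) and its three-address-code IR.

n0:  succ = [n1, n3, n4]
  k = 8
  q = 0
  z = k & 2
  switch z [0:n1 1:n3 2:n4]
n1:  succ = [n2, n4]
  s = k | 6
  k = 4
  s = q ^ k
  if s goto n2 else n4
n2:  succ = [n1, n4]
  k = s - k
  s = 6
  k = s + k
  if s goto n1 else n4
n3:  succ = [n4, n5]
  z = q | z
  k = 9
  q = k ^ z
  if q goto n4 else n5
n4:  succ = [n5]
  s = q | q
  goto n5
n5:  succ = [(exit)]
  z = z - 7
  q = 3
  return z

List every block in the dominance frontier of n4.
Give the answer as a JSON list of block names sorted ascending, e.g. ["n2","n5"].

Answer: ["n5"]

Working:
idom tree: n1←n0 n2←n1 n3←n0 n4←n0 n5←n0
Dom∩ at merges:
  n1: preds {n0,n2}: {n0} ∩ {n0,n1,n2} = {n0}; idom=n0
  n4: preds {n0,n1,n2,n3}: {n0} ∩ {n0,n1} ∩ {n0,n1,n2} ∩ {n0,n3} = {n0}; idom=n0
  n5: preds {n3,n4}: {n0,n3} ∩ {n0,n4} = {n0}; idom=n0

DF derivation:
  join n1 pred n0: · stop@n0
  join n1 pred n2: n2→n1 stop@n0
  join n4 pred n0: · stop@n0
  join n4 pred n1: n1 stop@n0
  join n4 pred n2: n2→n1 stop@n0
  join n4 pred n3: n3 stop@n0
  join n5 pred n3: n3 stop@n0
  join n5 pred n4: n4 stop@n0
  n0 → ∅
  n1 → {n1,n4}
  n2 → {n1,n4}
  n3 → {n4,n5}
  n4 → {n5}
  n5 → ∅

DF(n4) = ["n5"]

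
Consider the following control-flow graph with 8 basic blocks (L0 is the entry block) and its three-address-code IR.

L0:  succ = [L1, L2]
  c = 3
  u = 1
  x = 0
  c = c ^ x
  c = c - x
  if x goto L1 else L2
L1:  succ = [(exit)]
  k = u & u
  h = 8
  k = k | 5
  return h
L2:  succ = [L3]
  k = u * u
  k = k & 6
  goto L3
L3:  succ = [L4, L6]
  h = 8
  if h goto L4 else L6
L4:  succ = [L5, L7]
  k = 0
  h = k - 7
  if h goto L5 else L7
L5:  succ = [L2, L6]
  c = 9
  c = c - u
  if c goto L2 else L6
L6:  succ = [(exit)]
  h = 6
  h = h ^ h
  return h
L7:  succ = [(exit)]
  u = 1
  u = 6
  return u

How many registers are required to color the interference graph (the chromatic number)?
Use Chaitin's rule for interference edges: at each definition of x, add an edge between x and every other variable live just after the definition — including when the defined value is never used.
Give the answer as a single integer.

Per-block:
  L0: def={c,u,x} ue=∅
  L1: def={h,k} ue={u}
  L2: def={k} ue={u}
  L3: def={h} ue=∅
  L4: def={h,k} ue=∅
  L5: def={c} ue={u}
  L6: def={h} ue=∅
  L7: def={u} ue=∅

Liveness:
  live L0: ∅→{u}
  live L1: {u}→∅
  live L2: {u}→{u}
  live L3: {u}→{u}
  live L4: {u}→{u}
  live L5: {u}→{u}
  live L6: ∅→∅
  live L7: ∅→∅

Conflict graph:
  c↔{u,x}
  h↔{k,u}
  k↔{h,u}
  u↔{c,h,k,x}
  x↔{c,u}

Colouring:
  {c,u,x} pairwise interfere (3-clique) ⇒ χ ≥ 3
  3-colouring: c0={u}  c1={c,h}  c2={k,x}
  χ = 3

Answer: 3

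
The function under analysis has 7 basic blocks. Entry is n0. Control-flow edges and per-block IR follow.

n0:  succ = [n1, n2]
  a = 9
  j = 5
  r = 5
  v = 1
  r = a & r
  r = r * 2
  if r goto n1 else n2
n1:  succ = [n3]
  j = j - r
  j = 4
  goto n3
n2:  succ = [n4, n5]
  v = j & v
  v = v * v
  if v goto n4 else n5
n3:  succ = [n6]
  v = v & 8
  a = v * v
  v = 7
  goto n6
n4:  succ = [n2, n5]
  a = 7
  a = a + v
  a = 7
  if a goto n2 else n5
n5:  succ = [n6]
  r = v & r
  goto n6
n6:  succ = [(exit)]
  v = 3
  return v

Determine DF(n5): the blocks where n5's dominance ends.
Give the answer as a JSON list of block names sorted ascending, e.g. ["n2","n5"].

Answer: ["n6"]

Derivation:
idom tree: n1←n0 n2←n0 n3←n1 n4←n2 n5←n2 n6←n0
Join-block Dom:
  n2: preds {n0,n4}: {n0} ∩ {n0,n2,n4} = {n0}; idom=n0
  n5: preds {n2,n4}: {n0,n2} ∩ {n0,n2,n4} = {n0,n2}; idom=n2
  n6: preds {n3,n5}: {n0,n1,n3} ∩ {n0,n2,n5} = {n0}; idom=n0

Frontier:
  n2←n0: walk · to n0
  n2←n4: walk n4→n2 to n0
  n5←n2: walk · to n2
  n5←n4: walk n4 to n2
  n6←n3: walk n3→n1 to n0
  n6←n5: walk n5→n2 to n0
  DF(n0)=∅
  DF(n1)={n6}
  DF(n2)={n2,n6}
  DF(n3)={n6}
  DF(n4)={n2,n5}
  DF(n5)={n6}
  DF(n6)=∅

DF(n5) = ["n6"]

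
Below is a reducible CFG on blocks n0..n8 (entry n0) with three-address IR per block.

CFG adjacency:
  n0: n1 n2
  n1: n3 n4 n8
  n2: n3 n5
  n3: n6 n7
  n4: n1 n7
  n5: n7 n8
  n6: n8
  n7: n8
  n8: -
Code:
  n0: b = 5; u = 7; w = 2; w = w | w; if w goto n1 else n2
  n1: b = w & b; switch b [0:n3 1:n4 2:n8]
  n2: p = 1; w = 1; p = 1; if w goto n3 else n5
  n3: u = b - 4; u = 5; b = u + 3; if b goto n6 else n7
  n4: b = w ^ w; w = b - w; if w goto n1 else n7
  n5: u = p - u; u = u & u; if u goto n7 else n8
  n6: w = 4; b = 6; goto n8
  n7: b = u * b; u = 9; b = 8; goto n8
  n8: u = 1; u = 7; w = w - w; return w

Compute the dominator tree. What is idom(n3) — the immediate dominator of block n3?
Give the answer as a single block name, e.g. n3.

idom tree: n1←n0 n2←n0 n3←n0 n4←n1 n5←n2 n6←n3 n7←n0 n8←n0
Join-block Dom:
  n1: preds {n0,n4}: {n0} ∩ {n0,n1,n4} = {n0}; idom=n0
  n3: preds {n1,n2}: {n0,n1} ∩ {n0,n2} = {n0}; idom=n0
  n7: preds {n3,n4,n5}: {n0,n3} ∩ {n0,n1,n4} ∩ {n0,n2,n5} = {n0}; idom=n0
  n8: preds {n1,n5,n6,n7}: {n0,n1} ∩ {n0,n2,n5} ∩ {n0,n3,n6} ∩ {n0,n7} = {n0}; idom=n0

idom(n3) = n0

Answer: n0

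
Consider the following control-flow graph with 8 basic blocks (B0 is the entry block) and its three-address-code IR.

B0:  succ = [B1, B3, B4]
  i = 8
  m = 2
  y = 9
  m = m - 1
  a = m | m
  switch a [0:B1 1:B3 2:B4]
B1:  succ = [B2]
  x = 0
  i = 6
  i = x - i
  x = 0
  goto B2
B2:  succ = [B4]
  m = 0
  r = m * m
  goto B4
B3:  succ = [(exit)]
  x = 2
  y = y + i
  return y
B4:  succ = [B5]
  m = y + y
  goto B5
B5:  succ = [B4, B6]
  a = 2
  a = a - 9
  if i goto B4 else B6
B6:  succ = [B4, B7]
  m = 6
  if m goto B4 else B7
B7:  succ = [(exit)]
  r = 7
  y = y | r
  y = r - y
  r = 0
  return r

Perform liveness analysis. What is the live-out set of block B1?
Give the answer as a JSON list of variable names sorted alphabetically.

Block summaries:
  B0: {a,i,m,y} / ∅
  B1: {i,x} / ∅
  B2: {m,r} / ∅
  B3: {x,y} / {i,y}
  B4: {m} / {y}
  B5: {a} / {i}
  B6: {m} / ∅
  B7: {r,y} / {y}

Liveness:
  B0: in=∅ out={i,y}
  B1: in={y} out={i,y}
  B2: in={i,y} out={i,y}
  B3: in={i,y} out=∅
  B4: in={i,y} out={i,y}
  B5: in={i,y} out={i,y}
  B6: in={i,y} out={i,y}
  B7: in={y} out=∅

live-out(B1) = ["i", "y"]

Answer: ["i", "y"]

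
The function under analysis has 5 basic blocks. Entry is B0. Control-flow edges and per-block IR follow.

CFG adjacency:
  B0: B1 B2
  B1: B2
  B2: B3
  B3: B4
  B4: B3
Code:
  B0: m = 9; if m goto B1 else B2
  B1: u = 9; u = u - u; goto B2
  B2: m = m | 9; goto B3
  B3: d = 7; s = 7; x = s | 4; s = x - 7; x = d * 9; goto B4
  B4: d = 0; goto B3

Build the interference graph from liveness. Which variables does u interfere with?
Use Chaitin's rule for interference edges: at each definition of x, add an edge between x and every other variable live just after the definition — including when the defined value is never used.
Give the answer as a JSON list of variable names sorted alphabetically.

def/use:
  B0 def {m} use ∅
  B1 def {u} use ∅
  B2 def {m} use {m}
  B3 def {d,s,x} use ∅
  B4 def {d} use ∅

Liveness:
  B0 li=∅ lo={m}
  B1 li={m} lo={m}
  B2 li={m} lo=∅
  B3 li=∅ lo=∅
  B4 li=∅ lo=∅

Interference:
  d: {s,x}
  m: {u}
  s: {d}
  u: {m}
  x: {d}

N(u) = ["m"]

Answer: ["m"]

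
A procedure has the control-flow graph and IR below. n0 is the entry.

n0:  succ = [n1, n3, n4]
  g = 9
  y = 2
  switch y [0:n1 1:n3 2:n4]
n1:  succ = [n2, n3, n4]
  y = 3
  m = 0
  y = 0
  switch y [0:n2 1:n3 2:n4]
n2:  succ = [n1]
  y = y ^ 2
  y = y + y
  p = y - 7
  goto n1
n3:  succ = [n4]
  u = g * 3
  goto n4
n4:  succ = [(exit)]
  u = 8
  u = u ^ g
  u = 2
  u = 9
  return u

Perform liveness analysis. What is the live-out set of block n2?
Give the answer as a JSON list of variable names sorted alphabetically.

Block summaries:
  n0: {g,y} / ∅
  n1: {m,y} / ∅
  n2: {p,y} / {y}
  n3: {u} / {g}
  n4: {u} / {g}

Liveness:
  n0 li=∅ lo={g}
  n1 li={g} lo={g,y}
  n2 li={g,y} lo={g}
  n3 li={g} lo={g}
  n4 li={g} lo=∅

live-out(n2) = ["g"]

Answer: ["g"]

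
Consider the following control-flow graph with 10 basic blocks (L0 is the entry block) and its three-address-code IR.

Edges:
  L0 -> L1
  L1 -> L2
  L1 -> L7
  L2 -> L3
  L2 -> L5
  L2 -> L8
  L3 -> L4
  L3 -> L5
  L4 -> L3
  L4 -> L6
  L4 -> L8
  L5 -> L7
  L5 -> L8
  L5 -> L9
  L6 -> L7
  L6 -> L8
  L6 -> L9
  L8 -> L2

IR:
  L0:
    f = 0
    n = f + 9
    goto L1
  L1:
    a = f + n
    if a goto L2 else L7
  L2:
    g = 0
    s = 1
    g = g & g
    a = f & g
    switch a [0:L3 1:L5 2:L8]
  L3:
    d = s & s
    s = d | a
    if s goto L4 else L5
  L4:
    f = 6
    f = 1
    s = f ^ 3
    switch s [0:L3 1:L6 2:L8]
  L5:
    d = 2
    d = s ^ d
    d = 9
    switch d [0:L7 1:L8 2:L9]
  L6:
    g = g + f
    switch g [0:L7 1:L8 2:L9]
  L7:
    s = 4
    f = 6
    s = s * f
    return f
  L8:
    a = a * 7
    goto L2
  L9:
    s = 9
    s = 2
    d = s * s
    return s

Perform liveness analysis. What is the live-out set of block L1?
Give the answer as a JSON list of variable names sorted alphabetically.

Answer: ["f"]

Analysis:
def/use:
  L0: def={f,n} ue=∅
  L1: def={a} ue={f,n}
  L2: def={a,g,s} ue={f}
  L3: def={d,s} ue={a,s}
  L4: def={f,s} ue=∅
  L5: def={d} ue={s}
  L6: def={g} ue={f,g}
  L7: def={f,s} ue=∅
  L8: def={a} ue={a}
  L9: def={d,s} ue=∅

Backward fixpoint:
  live L0: ∅→{f,n}
  live L1: {f,n}→{f}
  live L2: {f}→{a,f,g,s}
  live L3: {a,f,g,s}→{a,f,g,s}
  live L4: {a,g}→{a,f,g,s}
  live L5: {a,f,s}→{a,f}
  live L6: {a,f,g}→{a,f}
  live L7: ∅→∅
  live L8: {a,f}→{f}
  live L9: ∅→∅

live-out(L1) = ["f"]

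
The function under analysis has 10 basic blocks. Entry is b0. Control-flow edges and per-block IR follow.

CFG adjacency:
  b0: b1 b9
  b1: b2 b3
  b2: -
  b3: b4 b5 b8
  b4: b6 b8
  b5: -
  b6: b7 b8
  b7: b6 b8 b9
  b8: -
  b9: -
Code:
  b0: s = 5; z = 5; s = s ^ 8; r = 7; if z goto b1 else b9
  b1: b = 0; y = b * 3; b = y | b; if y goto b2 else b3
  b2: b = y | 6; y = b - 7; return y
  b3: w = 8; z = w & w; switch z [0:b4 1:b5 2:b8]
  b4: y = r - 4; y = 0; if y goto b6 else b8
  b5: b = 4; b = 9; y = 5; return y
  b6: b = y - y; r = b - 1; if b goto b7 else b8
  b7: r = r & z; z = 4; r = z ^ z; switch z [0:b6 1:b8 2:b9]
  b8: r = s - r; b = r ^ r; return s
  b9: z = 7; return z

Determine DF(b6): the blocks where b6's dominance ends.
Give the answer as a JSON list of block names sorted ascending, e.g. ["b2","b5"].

idom tree: b1←b0 b2←b1 b3←b1 b4←b3 b5←b3 b6←b4 b7←b6 b8←b3 b9←b0
Dom at joins:
  b6: preds {b4,b7}: {b0,b1,b3,b4} ∩ {b0,b1,b3,b4,b6,b7} = {b0,b1,b3,b4}; idom=b4
  b8: preds {b3,b4,b6,b7}: {b0,b1,b3} ∩ {b0,b1,b3,b4} ∩ {b0,b1,b3,b4,b6} ∩ {b0,b1,b3,b4,b6,b7} = {b0,b1,b3}; idom=b3
  b9: preds {b0,b7}: {b0} ∩ {b0,b1,b3,b4,b6,b7} = {b0}; idom=b0

Frontier:
  b6←b4: walk · to b4
  b6←b7: walk b7→b6 to b4
  b8←b3: walk · to b3
  b8←b4: walk b4 to b3
  b8←b6: walk b6→b4 to b3
  b8←b7: walk b7→b6→b4 to b3
  b9←b0: walk · to b0
  b9←b7: walk b7→b6→b4→b3→b1 to b0
  b0 → ∅
  b1 → {b9}
  b2 → ∅
  b3 → {b9}
  b4 → {b8,b9}
  b5 → ∅
  b6 → {b6,b8,b9}
  b7 → {b6,b8,b9}
  b8 → ∅
  b9 → ∅

DF(b6) = ["b6", "b8", "b9"]

Answer: ["b6", "b8", "b9"]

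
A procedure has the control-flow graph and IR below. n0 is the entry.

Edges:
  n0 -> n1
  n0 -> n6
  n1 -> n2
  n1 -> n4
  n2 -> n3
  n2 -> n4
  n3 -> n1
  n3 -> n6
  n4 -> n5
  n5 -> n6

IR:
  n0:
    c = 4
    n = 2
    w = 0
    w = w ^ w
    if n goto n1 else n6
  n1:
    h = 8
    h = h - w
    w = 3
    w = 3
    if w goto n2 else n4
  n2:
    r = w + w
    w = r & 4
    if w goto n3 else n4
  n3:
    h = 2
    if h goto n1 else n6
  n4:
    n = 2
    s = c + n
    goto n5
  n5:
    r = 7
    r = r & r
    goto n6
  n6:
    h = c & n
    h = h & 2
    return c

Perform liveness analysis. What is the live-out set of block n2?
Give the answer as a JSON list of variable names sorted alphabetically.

Answer: ["c", "n", "w"]

Analysis:
def/use:
  n0 def {c,n,w} use ∅
  n1 def {h,w} use {w}
  n2 def {r,w} use {w}
  n3 def {h} use ∅
  n4 def {n,s} use {c}
  n5 def {r} use ∅
  n6 def {h} use {c,n}

Liveness:
  live n0: ∅→{c,n,w}
  live n1: {c,n,w}→{c,n,w}
  live n2: {c,n,w}→{c,n,w}
  live n3: {c,n,w}→{c,n,w}
  live n4: {c}→{c,n}
  live n5: {c,n}→{c,n}
  live n6: {c,n}→∅

live-out(n2) = ["c", "n", "w"]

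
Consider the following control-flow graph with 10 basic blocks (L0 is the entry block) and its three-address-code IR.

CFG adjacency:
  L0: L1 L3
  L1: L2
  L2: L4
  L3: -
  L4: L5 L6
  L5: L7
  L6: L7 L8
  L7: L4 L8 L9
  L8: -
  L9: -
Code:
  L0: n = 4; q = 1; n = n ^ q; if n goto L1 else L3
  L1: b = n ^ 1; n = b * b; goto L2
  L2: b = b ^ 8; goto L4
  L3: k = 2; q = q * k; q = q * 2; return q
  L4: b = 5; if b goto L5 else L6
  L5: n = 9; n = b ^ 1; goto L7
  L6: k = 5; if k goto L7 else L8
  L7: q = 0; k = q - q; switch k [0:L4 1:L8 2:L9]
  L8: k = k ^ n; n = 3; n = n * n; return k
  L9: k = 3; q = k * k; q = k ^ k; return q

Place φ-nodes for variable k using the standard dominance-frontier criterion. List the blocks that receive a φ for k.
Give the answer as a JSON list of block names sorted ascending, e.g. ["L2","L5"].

Answer: ["L4", "L7", "L8"]

Analysis:
idom tree: L1←L0 L2←L1 L3←L0 L4←L2 L5←L4 L6←L4 L7←L4 L8←L4 L9←L7
Join-block Dom:
  L4: preds {L2,L7}: {L0,L1,L2} ∩ {L0,L1,L2,L4,L7} = {L0,L1,L2}; idom=L2
  L7: preds {L5,L6}: {L0,L1,L2,L4,L5} ∩ {L0,L1,L2,L4,L6} = {L0,L1,L2,L4}; idom=L4
  L8: preds {L6,L7}: {L0,L1,L2,L4,L6} ∩ {L0,L1,L2,L4,L7} = {L0,L1,L2,L4}; idom=L4

Frontier:
  join L4 pred L2: · stop@L2
  join L4 pred L7: L7→L4 stop@L2
  join L7 pred L5: L5 stop@L4
  join L7 pred L6: L6 stop@L4
  join L8 pred L6: L6 stop@L4
  join L8 pred L7: L7 stop@L4
  L0 → ∅
  L1 → ∅
  L2 → ∅
  L3 → ∅
  L4 → {L4}
  L5 → {L7}
  L6 → {L7,L8}
  L7 → {L4,L8}
  L8 → ∅
  L9 → ∅

φ for k: defs {L3,L6,L7,L8,L9}
  DF⁺ = {L4,L7,L8}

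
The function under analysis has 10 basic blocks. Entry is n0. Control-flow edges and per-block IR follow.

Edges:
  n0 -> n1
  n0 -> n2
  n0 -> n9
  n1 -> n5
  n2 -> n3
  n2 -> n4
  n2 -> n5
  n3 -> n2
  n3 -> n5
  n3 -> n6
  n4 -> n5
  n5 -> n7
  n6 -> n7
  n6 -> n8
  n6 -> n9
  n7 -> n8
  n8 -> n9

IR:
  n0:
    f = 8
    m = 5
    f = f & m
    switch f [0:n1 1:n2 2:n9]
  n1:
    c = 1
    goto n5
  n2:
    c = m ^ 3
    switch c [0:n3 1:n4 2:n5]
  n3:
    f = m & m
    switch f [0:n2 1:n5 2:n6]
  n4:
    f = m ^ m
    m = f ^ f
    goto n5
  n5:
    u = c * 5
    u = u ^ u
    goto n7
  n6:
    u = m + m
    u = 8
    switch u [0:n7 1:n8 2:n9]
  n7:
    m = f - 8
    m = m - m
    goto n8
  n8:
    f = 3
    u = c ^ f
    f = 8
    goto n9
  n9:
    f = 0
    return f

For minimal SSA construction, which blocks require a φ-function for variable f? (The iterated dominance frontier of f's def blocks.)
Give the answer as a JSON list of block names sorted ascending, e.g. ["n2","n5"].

Answer: ["n2", "n5", "n7", "n8", "n9"]

Working:
idom tree: n1←n0 n2←n0 n3←n2 n4←n2 n5←n0 n6←n3 n7←n0 n8←n0 n9←n0
Dom∩ at merges:
  n2: preds {n0,n3}: {n0} ∩ {n0,n2,n3} = {n0}; idom=n0
  n5: preds {n1,n2,n3,n4}: {n0,n1} ∩ {n0,n2} ∩ {n0,n2,n3} ∩ {n0,n2,n4} = {n0}; idom=n0
  n7: preds {n5,n6}: {n0,n5} ∩ {n0,n2,n3,n6} = {n0}; idom=n0
  n8: preds {n6,n7}: {n0,n2,n3,n6} ∩ {n0,n7} = {n0}; idom=n0
  n9: preds {n0,n6,n8}: {n0} ∩ {n0,n2,n3,n6} ∩ {n0,n8} = {n0}; idom=n0

Frontier:
  join n2 pred n0: · stop@n0
  join n2 pred n3: n3→n2 stop@n0
  join n5 pred n1: n1 stop@n0
  join n5 pred n2: n2 stop@n0
  join n5 pred n3: n3→n2 stop@n0
  join n5 pred n4: n4→n2 stop@n0
  join n7 pred n5: n5 stop@n0
  join n7 pred n6: n6→n3→n2 stop@n0
  join n8 pred n6: n6→n3→n2 stop@n0
  join n8 pred n7: n7 stop@n0
  join n9 pred n0: · stop@n0
  join n9 pred n6: n6→n3→n2 stop@n0
  join n9 pred n8: n8 stop@n0
  DF(n0)=∅
  DF(n1)={n5}
  DF(n2)={n2,n5,n7,n8,n9}
  DF(n3)={n2,n5,n7,n8,n9}
  DF(n4)={n5}
  DF(n5)={n7}
  DF(n6)={n7,n8,n9}
  DF(n7)={n8}
  DF(n8)={n9}
  DF(n9)=∅

φ for f: defs {n0,n3,n4,n8,n9}
  DF⁺ = {n2,n5,n7,n8,n9}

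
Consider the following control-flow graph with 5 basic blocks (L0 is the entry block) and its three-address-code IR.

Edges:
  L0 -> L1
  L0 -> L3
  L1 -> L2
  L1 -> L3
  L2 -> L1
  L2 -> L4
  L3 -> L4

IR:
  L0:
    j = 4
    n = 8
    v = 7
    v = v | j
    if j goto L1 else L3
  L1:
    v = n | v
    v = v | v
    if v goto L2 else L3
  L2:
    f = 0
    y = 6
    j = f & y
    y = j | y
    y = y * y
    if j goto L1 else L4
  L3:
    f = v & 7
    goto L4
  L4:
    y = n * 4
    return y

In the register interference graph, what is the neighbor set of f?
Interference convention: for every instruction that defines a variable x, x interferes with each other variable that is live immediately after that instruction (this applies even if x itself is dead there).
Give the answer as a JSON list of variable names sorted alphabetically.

def/use:
  L0: def={j,n,v} ue=∅
  L1: def={v} ue={n,v}
  L2: def={f,j,y} ue=∅
  L3: def={f} ue={v}
  L4: def={y} ue={n}

Backward fixpoint:
  live L0: ∅→{n,v}
  live L1: {n,v}→{n,v}
  live L2: {n,v}→{n,v}
  live L3: {n,v}→{n}
  live L4: {n}→∅

Interfere edges:
  f↔{n,v,y}
  j↔{n,v,y}
  n↔{f,j,v,y}
  v↔{f,j,n,y}
  y↔{f,j,n,v}

N(f) = ["n", "v", "y"]

Answer: ["n", "v", "y"]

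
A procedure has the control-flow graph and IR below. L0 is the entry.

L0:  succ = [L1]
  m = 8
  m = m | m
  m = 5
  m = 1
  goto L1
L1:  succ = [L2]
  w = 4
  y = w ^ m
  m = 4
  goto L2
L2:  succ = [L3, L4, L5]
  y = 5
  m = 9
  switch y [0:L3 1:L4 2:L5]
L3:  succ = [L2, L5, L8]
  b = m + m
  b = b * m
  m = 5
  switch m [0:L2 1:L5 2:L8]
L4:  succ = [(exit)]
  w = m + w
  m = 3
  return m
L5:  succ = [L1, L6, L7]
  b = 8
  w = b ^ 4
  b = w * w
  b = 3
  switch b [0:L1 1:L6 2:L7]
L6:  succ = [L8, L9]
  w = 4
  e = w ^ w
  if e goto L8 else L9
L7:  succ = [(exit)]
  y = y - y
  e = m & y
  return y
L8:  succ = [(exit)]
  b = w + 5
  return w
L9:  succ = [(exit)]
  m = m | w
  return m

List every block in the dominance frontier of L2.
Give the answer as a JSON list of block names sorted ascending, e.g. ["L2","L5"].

Answer: ["L1", "L2"]

Working:
idom tree: L1←L0 L2←L1 L3←L2 L4←L2 L5←L2 L6←L5 L7←L5 L8←L2 L9←L6
Dom at joins:
  L1: preds {L0,L5}: {L0} ∩ {L0,L1,L2,L5} = {L0}; idom=L0
  L2: preds {L1,L3}: {L0,L1} ∩ {L0,L1,L2,L3} = {L0,L1}; idom=L1
  L5: preds {L2,L3}: {L0,L1,L2} ∩ {L0,L1,L2,L3} = {L0,L1,L2}; idom=L2
  L8: preds {L3,L6}: {L0,L1,L2,L3} ∩ {L0,L1,L2,L5,L6} = {L0,L1,L2}; idom=L2

DF walk-up:
  join L1 pred L0: · stop@L0
  join L1 pred L5: L5→L2→L1 stop@L0
  join L2 pred L1: · stop@L1
  join L2 pred L3: L3→L2 stop@L1
  join L5 pred L2: · stop@L2
  join L5 pred L3: L3 stop@L2
  join L8 pred L3: L3 stop@L2
  join L8 pred L6: L6→L5 stop@L2
  L0: DF=∅
  L1: DF={L1}
  L2: DF={L1,L2}
  L3: DF={L2,L5,L8}
  L4: DF=∅
  L5: DF={L1,L8}
  L6: DF={L8}
  L7: DF=∅
  L8: DF=∅
  L9: DF=∅

DF(L2) = ["L1", "L2"]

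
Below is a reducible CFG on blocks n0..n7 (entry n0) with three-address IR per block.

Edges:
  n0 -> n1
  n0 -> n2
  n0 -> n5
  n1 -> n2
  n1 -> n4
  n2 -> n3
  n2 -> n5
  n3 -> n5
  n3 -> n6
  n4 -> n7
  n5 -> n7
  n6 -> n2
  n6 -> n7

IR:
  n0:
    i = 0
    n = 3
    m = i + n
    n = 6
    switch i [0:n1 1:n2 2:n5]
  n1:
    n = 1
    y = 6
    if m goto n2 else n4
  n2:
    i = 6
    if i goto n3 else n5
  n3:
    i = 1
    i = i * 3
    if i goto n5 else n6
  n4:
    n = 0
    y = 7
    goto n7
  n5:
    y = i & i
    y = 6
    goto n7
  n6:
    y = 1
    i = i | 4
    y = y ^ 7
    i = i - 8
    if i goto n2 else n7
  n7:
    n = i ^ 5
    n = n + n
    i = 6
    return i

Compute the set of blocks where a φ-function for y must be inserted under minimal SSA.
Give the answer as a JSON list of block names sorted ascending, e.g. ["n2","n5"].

idom tree: n1←n0 n2←n0 n3←n2 n4←n1 n5←n0 n6←n3 n7←n0
Dom∩ at merges:
  n2: preds {n0,n1,n6}: {n0} ∩ {n0,n1} ∩ {n0,n2,n3,n6} = {n0}; idom=n0
  n5: preds {n0,n2,n3}: {n0} ∩ {n0,n2} ∩ {n0,n2,n3} = {n0}; idom=n0
  n7: preds {n4,n5,n6}: {n0,n1,n4} ∩ {n0,n5} ∩ {n0,n2,n3,n6} = {n0}; idom=n0

DF derivation:
  join n2 pred n0: · stop@n0
  join n2 pred n1: n1 stop@n0
  join n2 pred n6: n6→n3→n2 stop@n0
  join n5 pred n0: · stop@n0
  join n5 pred n2: n2 stop@n0
  join n5 pred n3: n3→n2 stop@n0
  join n7 pred n4: n4→n1 stop@n0
  join n7 pred n5: n5 stop@n0
  join n7 pred n6: n6→n3→n2 stop@n0
  n0: DF=∅
  n1: DF={n2,n7}
  n2: DF={n2,n5,n7}
  n3: DF={n2,n5,n7}
  n4: DF={n7}
  n5: DF={n7}
  n6: DF={n2,n7}
  n7: DF=∅

φ for y: defs {n1,n4,n5,n6}
  DF⁺ = {n2,n5,n7}

Answer: ["n2", "n5", "n7"]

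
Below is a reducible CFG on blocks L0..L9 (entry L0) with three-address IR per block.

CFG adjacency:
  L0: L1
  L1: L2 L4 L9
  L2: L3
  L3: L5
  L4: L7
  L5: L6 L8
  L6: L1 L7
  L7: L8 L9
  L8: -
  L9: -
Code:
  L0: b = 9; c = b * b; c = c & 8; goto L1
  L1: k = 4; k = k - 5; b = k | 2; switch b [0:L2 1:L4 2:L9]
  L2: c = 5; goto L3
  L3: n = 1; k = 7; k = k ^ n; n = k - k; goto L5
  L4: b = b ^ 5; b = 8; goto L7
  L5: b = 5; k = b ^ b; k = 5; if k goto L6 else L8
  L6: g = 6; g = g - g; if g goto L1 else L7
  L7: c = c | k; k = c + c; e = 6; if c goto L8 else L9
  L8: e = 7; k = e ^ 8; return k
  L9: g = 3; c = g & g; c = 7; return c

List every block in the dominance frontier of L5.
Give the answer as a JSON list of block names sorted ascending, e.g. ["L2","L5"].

idom tree: L1←L0 L2←L1 L3←L2 L4←L1 L5←L3 L6←L5 L7←L1 L8←L1 L9←L1
Dom at joins:
  L1: preds {L0,L6}: {L0} ∩ {L0,L1,L2,L3,L5,L6} = {L0}; idom=L0
  L7: preds {L4,L6}: {L0,L1,L4} ∩ {L0,L1,L2,L3,L5,L6} = {L0,L1}; idom=L1
  L8: preds {L5,L7}: {L0,L1,L2,L3,L5} ∩ {L0,L1,L7} = {L0,L1}; idom=L1
  L9: preds {L1,L7}: {L0,L1} ∩ {L0,L1,L7} = {L0,L1}; idom=L1

DF walk-up:
  join L1 pred L0: · stop@L0
  join L1 pred L6: L6→L5→L3→L2→L1 stop@L0
  join L7 pred L4: L4 stop@L1
  join L7 pred L6: L6→L5→L3→L2 stop@L1
  join L8 pred L5: L5→L3→L2 stop@L1
  join L8 pred L7: L7 stop@L1
  join L9 pred L1: · stop@L1
  join L9 pred L7: L7 stop@L1
  L0 → ∅
  L1 → {L1}
  L2 → {L1,L7,L8}
  L3 → {L1,L7,L8}
  L4 → {L7}
  L5 → {L1,L7,L8}
  L6 → {L1,L7}
  L7 → {L8,L9}
  L8 → ∅
  L9 → ∅

DF(L5) = ["L1", "L7", "L8"]

Answer: ["L1", "L7", "L8"]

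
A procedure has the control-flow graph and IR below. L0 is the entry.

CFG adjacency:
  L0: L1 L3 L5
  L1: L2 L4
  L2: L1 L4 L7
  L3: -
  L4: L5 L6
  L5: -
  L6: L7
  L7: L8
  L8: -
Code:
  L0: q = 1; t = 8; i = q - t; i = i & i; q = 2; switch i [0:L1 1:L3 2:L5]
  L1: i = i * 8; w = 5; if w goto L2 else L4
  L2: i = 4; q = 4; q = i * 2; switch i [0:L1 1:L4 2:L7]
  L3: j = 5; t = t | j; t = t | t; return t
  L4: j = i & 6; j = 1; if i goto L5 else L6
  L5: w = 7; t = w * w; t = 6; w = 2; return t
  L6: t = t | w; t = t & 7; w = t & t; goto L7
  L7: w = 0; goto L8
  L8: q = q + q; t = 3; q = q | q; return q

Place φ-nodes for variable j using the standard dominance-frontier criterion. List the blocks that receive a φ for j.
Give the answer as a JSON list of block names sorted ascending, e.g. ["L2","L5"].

idom tree: L1←L0 L2←L1 L3←L0 L4←L1 L5←L0 L6←L4 L7←L1 L8←L7
Dom at joins:
  L1: preds {L0,L2}: {L0} ∩ {L0,L1,L2} = {L0}; idom=L0
  L4: preds {L1,L2}: {L0,L1} ∩ {L0,L1,L2} = {L0,L1}; idom=L1
  L5: preds {L0,L4}: {L0} ∩ {L0,L1,L4} = {L0}; idom=L0
  L7: preds {L2,L6}: {L0,L1,L2} ∩ {L0,L1,L4,L6} = {L0,L1}; idom=L1

DF derivation:
  join L1 pred L0: · stop@L0
  join L1 pred L2: L2→L1 stop@L0
  join L4 pred L1: · stop@L1
  join L4 pred L2: L2 stop@L1
  join L5 pred L0: · stop@L0
  join L5 pred L4: L4→L1 stop@L0
  join L7 pred L2: L2 stop@L1
  join L7 pred L6: L6→L4 stop@L1
  L0: DF=∅
  L1: DF={L1,L5}
  L2: DF={L1,L4,L7}
  L3: DF=∅
  L4: DF={L5,L7}
  L5: DF=∅
  L6: DF={L7}
  L7: DF=∅
  L8: DF=∅

φ for j: defs {L3,L4}
  DF⁺ = {L5,L7}

Answer: ["L5", "L7"]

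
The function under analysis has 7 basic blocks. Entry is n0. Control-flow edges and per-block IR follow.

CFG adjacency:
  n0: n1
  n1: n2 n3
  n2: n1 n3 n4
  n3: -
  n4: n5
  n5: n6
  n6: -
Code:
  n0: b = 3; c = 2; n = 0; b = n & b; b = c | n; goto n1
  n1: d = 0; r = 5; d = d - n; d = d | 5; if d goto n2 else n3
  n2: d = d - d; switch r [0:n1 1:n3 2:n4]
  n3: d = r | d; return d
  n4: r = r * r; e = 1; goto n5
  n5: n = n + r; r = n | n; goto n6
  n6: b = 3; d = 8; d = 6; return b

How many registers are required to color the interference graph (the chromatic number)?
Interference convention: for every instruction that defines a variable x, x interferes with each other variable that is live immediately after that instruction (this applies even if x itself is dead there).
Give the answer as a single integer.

Answer: 3

Working:
Per-block:
  n0 def {b,c,n} use ∅
  n1 def {d,r} use {n}
  n2 def {d} use {d,r}
  n3 def {d} use {d,r}
  n4 def {e,r} use {r}
  n5 def {n,r} use {n,r}
  n6 def {b,d} use ∅

Liveness:
  n0: in=∅ out={n}
  n1: in={n} out={d,n,r}
  n2: in={d,n,r} out={d,n,r}
  n3: in={d,r} out=∅
  n4: in={n,r} out={n,r}
  n5: in={n,r} out=∅
  n6: in=∅ out=∅

Conflict graph:
  b — {c,d,n}
  c — {b,n}
  d — {b,n,r}
  e — {n,r}
  n — {b,c,d,e,r}
  r — {d,e,n}

Chromatic number:
  lower bound: {b,c,n} mutually conflict ⇒ χ ≥ 3
  assign b→r1 c→r2 d→r2 e→r2 n→r0 r→r1 — no edge inside a register ⇒ χ ≤ 3
  χ = 3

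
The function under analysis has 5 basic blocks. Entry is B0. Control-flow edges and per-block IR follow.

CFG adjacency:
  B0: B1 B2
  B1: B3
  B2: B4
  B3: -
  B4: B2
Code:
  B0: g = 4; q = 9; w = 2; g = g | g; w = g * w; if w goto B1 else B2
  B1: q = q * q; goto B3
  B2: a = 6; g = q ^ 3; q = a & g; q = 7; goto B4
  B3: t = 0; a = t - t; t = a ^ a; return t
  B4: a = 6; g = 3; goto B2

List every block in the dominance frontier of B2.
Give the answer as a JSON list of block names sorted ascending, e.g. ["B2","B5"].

Answer: ["B2"]

Derivation:
idom tree: B1←B0 B2←B0 B3←B1 B4←B2
Dom∩ at merges:
  B2: preds {B0,B4}: {B0} ∩ {B0,B2,B4} = {B0}; idom=B0

DF walk-up:
  B2←B0: walk · to B0
  B2←B4: walk B4→B2 to B0
  B0: DF=∅
  B1: DF=∅
  B2: DF={B2}
  B3: DF=∅
  B4: DF={B2}

DF(B2) = ["B2"]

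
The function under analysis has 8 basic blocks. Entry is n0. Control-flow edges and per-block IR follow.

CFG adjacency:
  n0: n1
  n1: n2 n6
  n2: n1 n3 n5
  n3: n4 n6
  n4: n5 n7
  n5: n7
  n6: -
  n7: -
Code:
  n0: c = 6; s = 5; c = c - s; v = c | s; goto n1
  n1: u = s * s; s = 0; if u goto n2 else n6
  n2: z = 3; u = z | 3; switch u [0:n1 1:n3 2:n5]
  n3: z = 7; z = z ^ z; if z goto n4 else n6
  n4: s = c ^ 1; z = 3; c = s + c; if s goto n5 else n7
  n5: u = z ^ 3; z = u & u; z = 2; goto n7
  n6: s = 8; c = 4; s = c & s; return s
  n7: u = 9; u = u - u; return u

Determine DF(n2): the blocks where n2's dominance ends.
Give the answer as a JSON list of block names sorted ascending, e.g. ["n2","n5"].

idom tree: n1←n0 n2←n1 n3←n2 n4←n3 n5←n2 n6←n1 n7←n2
Dom∩ at merges:
  n1: preds {n0,n2}: {n0} ∩ {n0,n1,n2} = {n0}; idom=n0
  n5: preds {n2,n4}: {n0,n1,n2} ∩ {n0,n1,n2,n3,n4} = {n0,n1,n2}; idom=n2
  n6: preds {n1,n3}: {n0,n1} ∩ {n0,n1,n2,n3} = {n0,n1}; idom=n1
  n7: preds {n4,n5}: {n0,n1,n2,n3,n4} ∩ {n0,n1,n2,n5} = {n0,n1,n2}; idom=n2

DF derivation:
  join n1 pred n0: · stop@n0
  join n1 pred n2: n2→n1 stop@n0
  join n5 pred n2: · stop@n2
  join n5 pred n4: n4→n3 stop@n2
  join n6 pred n1: · stop@n1
  join n6 pred n3: n3→n2 stop@n1
  join n7 pred n4: n4→n3 stop@n2
  join n7 pred n5: n5 stop@n2
  DF(n0)=∅
  DF(n1)={n1}
  DF(n2)={n1,n6}
  DF(n3)={n5,n6,n7}
  DF(n4)={n5,n7}
  DF(n5)={n7}
  DF(n6)=∅
  DF(n7)=∅

DF(n2) = ["n1", "n6"]

Answer: ["n1", "n6"]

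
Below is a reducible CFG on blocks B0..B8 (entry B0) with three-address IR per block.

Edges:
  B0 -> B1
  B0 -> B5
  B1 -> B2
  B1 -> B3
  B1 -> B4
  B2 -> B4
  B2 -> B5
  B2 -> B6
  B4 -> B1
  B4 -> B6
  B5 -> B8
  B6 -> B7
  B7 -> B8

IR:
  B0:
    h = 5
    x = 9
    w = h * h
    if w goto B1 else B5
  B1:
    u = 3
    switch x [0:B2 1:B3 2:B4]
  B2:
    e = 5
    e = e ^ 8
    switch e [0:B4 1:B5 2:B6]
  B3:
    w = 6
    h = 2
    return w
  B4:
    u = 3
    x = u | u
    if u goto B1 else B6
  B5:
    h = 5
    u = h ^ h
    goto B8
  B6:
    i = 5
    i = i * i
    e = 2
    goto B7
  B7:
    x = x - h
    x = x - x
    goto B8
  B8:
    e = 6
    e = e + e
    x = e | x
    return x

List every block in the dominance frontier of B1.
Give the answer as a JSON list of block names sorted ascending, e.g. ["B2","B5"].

idom tree: B1←B0 B2←B1 B3←B1 B4←B1 B5←B0 B6←B1 B7←B6 B8←B0
Dom∩ at merges:
  B1: preds {B0,B4}: {B0} ∩ {B0,B1,B4} = {B0}; idom=B0
  B4: preds {B1,B2}: {B0,B1} ∩ {B0,B1,B2} = {B0,B1}; idom=B1
  B5: preds {B0,B2}: {B0} ∩ {B0,B1,B2} = {B0}; idom=B0
  B6: preds {B2,B4}: {B0,B1,B2} ∩ {B0,B1,B4} = {B0,B1}; idom=B1
  B8: preds {B5,B7}: {B0,B5} ∩ {B0,B1,B6,B7} = {B0}; idom=B0

DF derivation:
  join B1 pred B0: · stop@B0
  join B1 pred B4: B4→B1 stop@B0
  join B4 pred B1: · stop@B1
  join B4 pred B2: B2 stop@B1
  join B5 pred B0: · stop@B0
  join B5 pred B2: B2→B1 stop@B0
  join B6 pred B2: B2 stop@B1
  join B6 pred B4: B4 stop@B1
  join B8 pred B5: B5 stop@B0
  join B8 pred B7: B7→B6→B1 stop@B0
  B0: DF=∅
  B1: DF={B1,B5,B8}
  B2: DF={B4,B5,B6}
  B3: DF=∅
  B4: DF={B1,B6}
  B5: DF={B8}
  B6: DF={B8}
  B7: DF={B8}
  B8: DF=∅

DF(B1) = ["B1", "B5", "B8"]

Answer: ["B1", "B5", "B8"]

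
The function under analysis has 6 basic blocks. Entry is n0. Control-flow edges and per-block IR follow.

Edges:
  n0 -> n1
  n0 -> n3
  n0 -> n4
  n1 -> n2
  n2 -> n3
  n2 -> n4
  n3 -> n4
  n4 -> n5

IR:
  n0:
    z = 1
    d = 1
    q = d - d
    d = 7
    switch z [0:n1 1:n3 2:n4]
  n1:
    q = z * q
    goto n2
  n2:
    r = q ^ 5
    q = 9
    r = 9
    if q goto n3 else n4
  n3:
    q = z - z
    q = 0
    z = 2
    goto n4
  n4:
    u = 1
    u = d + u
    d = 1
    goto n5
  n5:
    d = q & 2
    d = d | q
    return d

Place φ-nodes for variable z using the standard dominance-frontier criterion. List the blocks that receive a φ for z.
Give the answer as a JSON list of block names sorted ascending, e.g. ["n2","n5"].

Answer: ["n4"]

Derivation:
idom tree: n1←n0 n2←n1 n3←n0 n4←n0 n5←n4
Join-block Dom:
  n3: preds {n0,n2}: {n0} ∩ {n0,n1,n2} = {n0}; idom=n0
  n4: preds {n0,n2,n3}: {n0} ∩ {n0,n1,n2} ∩ {n0,n3} = {n0}; idom=n0

Frontier:
  join n3 pred n0: · stop@n0
  join n3 pred n2: n2→n1 stop@n0
  join n4 pred n0: · stop@n0
  join n4 pred n2: n2→n1 stop@n0
  join n4 pred n3: n3 stop@n0
  n0 → ∅
  n1 → {n3,n4}
  n2 → {n3,n4}
  n3 → {n4}
  n4 → ∅
  n5 → ∅

φ for z: defs {n0,n3}
  DF⁺ = {n4}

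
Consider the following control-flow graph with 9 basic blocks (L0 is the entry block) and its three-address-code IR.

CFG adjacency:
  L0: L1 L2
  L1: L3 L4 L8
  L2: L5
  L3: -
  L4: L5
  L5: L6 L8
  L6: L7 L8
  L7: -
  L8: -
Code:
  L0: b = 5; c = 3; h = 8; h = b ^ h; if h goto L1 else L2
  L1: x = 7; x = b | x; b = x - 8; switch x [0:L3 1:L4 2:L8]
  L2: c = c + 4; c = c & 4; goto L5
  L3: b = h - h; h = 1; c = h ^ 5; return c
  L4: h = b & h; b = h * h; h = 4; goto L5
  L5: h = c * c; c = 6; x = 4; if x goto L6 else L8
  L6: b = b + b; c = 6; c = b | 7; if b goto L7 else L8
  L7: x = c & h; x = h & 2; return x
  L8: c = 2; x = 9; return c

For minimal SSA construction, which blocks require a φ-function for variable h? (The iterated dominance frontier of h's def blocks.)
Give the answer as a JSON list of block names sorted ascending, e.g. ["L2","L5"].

Answer: ["L5", "L8"]

Analysis:
idom tree: L1←L0 L2←L0 L3←L1 L4←L1 L5←L0 L6←L5 L7←L6 L8←L0
Dom at joins:
  L5: preds {L2,L4}: {L0,L2} ∩ {L0,L1,L4} = {L0}; idom=L0
  L8: preds {L1,L5,L6}: {L0,L1} ∩ {L0,L5} ∩ {L0,L5,L6} = {L0}; idom=L0

DF derivation:
  join L5 pred L2: L2 stop@L0
  join L5 pred L4: L4→L1 stop@L0
  join L8 pred L1: L1 stop@L0
  join L8 pred L5: L5 stop@L0
  join L8 pred L6: L6→L5 stop@L0
  L0 → ∅
  L1 → {L5,L8}
  L2 → {L5}
  L3 → ∅
  L4 → {L5}
  L5 → {L8}
  L6 → {L8}
  L7 → ∅
  L8 → ∅

φ for h: defs {L0,L3,L4,L5}
  DF⁺ = {L5,L8}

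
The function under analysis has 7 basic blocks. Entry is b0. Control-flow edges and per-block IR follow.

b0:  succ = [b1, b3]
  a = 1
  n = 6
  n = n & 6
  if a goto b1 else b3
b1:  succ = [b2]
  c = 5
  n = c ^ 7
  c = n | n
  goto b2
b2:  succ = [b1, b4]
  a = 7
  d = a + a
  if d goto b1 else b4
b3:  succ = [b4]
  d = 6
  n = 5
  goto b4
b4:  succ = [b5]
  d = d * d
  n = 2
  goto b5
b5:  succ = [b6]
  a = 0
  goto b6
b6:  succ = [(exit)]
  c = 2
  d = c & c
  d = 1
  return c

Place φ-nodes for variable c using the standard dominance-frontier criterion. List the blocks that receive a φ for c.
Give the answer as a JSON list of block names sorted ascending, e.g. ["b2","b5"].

Answer: ["b1", "b4"]

Working:
idom tree: b1←b0 b2←b1 b3←b0 b4←b0 b5←b4 b6←b5
Dom at joins:
  b1: preds {b0,b2}: {b0} ∩ {b0,b1,b2} = {b0}; idom=b0
  b4: preds {b2,b3}: {b0,b1,b2} ∩ {b0,b3} = {b0}; idom=b0

DF walk-up:
  join b1 pred b0: · stop@b0
  join b1 pred b2: b2→b1 stop@b0
  join b4 pred b2: b2→b1 stop@b0
  join b4 pred b3: b3 stop@b0
  DF(b0)=∅
  DF(b1)={b1,b4}
  DF(b2)={b1,b4}
  DF(b3)={b4}
  DF(b4)=∅
  DF(b5)=∅
  DF(b6)=∅

φ for c: defs {b1,b6}
  DF⁺ = {b1,b4}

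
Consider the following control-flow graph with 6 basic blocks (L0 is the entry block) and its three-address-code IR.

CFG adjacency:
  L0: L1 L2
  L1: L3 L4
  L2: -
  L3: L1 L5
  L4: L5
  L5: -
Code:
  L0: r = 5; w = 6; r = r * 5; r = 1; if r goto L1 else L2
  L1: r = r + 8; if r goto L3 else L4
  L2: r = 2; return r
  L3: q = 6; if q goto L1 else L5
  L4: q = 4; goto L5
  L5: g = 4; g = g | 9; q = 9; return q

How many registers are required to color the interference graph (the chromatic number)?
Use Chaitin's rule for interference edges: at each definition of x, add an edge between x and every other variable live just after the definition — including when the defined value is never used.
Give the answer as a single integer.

Block summaries:
  L0: def={r,w} ue=∅
  L1: def={r} ue={r}
  L2: def={r} ue=∅
  L3: def={q} ue=∅
  L4: def={q} ue=∅
  L5: def={g,q} ue=∅

Liveness:
  L0 li=∅ lo={r}
  L1 li={r} lo={r}
  L2 li=∅ lo=∅
  L3 li={r} lo={r}
  L4 li=∅ lo=∅
  L5 li=∅ lo=∅

Interfere edges:
  g: ∅
  q: {r}
  r: {q,w}
  w: {r}

Colouring:
  clique {q,r} ⇒ need ≥ 2
  assign g→c0 q→c1 r→c0 w→c1 — no edge inside a register ⇒ χ ≤ 2
  χ = 2

Answer: 2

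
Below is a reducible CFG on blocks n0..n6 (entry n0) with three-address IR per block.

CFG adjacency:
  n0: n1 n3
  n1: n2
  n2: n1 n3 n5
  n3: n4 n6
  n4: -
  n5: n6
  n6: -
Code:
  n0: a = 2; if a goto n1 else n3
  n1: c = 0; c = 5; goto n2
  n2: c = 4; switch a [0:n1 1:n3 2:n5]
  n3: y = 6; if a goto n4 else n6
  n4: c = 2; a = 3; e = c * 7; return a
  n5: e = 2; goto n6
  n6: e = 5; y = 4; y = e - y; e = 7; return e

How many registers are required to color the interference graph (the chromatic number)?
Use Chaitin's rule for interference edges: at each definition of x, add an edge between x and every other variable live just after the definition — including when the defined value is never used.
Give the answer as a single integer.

Block summaries:
  n0: {a} / ∅
  n1: {c} / ∅
  n2: {c} / {a}
  n3: {y} / {a}
  n4: {a,c,e} / ∅
  n5: {e} / ∅
  n6: {e,y} / ∅

Live sets:
  n0: in=∅ out={a}
  n1: in={a} out={a}
  n2: in={a} out={a}
  n3: in={a} out=∅
  n4: in=∅ out=∅
  n5: in=∅ out=∅
  n6: in=∅ out=∅

Interference:
  a: {c,e,y}
  c: {a}
  e: {a,y}
  y: {a,e}

Chromatic number:
  {a,e,y} pairwise interfere (3-clique) ⇒ χ ≥ 3
  assign a→r0 c→r1 e→r1 y→r2 — no edge inside a register ⇒ χ ≤ 3
  χ = 3

Answer: 3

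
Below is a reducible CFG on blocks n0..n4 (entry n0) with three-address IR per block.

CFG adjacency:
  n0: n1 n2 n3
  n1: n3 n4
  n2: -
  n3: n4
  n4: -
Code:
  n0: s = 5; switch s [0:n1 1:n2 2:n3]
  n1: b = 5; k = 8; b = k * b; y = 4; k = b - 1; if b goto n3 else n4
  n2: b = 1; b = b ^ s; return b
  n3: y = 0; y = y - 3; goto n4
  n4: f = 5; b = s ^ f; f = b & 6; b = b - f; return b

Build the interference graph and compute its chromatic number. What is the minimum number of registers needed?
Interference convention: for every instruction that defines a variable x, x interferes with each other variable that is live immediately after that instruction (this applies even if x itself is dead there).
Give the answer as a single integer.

Per-block:
  n0 def {s} use ∅
  n1 def {b,k,y} use ∅
  n2 def {b} use {s}
  n3 def {y} use ∅
  n4 def {b,f} use {s}

Live sets:
  n0: in=∅ out={s}
  n1: in={s} out={s}
  n2: in={s} out=∅
  n3: in={s} out={s}
  n4: in={s} out=∅

Interfere edges:
  b: {f,k,s,y}
  f: {b,s}
  k: {b,s}
  s: {b,f,k,y}
  y: {b,s}

Registers:
  lower bound: {b,f,s} mutually conflict ⇒ χ ≥ 3
  3-colouring: r0={b}  r1={s}  r2={f,k,y}
  χ = 3

Answer: 3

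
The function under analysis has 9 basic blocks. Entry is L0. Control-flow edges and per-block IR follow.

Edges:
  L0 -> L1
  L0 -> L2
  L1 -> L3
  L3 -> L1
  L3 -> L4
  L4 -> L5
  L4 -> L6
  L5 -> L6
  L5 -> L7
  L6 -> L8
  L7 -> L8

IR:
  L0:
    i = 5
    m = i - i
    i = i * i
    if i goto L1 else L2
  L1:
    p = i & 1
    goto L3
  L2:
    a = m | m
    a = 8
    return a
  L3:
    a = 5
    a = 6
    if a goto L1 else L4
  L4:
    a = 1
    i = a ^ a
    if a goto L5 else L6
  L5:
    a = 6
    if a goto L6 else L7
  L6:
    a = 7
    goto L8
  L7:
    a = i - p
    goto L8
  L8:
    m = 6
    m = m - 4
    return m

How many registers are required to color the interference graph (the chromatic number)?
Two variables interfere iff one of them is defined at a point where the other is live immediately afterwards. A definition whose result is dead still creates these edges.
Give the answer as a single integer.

Answer: 3

Analysis:
def/use:
  L0: {i,m} / ∅
  L1: {p} / {i}
  L2: {a} / {m}
  L3: {a} / ∅
  L4: {a,i} / ∅
  L5: {a} / ∅
  L6: {a} / ∅
  L7: {a} / {i,p}
  L8: {m} / ∅

Backward fixpoint:
  live L0: ∅→{i,m}
  live L1: {i}→{i,p}
  live L2: {m}→∅
  live L3: {i,p}→{i,p}
  live L4: {p}→{i,p}
  live L5: {i,p}→{i,p}
  live L6: ∅→∅
  live L7: {i,p}→∅
  live L8: ∅→∅

Interfere edges:
  a — {i,p}
  i — {a,m,p}
  m — {i}
  p — {a,i}

Colouring:
  clique {a,i,p} ⇒ need ≥ 3
  assign a→r1 i→r0 m→r1 p→r2 — no edge inside a register ⇒ χ ≤ 3
  χ = 3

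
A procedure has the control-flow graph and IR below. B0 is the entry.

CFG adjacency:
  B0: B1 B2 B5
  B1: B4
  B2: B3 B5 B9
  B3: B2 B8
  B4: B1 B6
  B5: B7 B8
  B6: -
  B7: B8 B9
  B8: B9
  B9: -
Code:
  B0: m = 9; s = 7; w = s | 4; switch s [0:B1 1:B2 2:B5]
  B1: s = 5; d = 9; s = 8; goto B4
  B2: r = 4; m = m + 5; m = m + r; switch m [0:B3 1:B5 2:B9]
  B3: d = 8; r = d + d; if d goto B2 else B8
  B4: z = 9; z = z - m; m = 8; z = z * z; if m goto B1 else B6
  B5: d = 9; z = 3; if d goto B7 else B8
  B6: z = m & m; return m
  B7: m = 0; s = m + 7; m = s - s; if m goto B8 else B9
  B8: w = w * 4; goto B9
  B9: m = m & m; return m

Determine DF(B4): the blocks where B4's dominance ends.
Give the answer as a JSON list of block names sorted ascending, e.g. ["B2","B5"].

Answer: ["B1"]

Working:
idom tree: B1←B0 B2←B0 B3←B2 B4←B1 B5←B0 B6←B4 B7←B5 B8←B0 B9←B0
Dom∩ at merges:
  B1: preds {B0,B4}: {B0} ∩ {B0,B1,B4} = {B0}; idom=B0
  B2: preds {B0,B3}: {B0} ∩ {B0,B2,B3} = {B0}; idom=B0
  B5: preds {B0,B2}: {B0} ∩ {B0,B2} = {B0}; idom=B0
  B8: preds {B3,B5,B7}: {B0,B2,B3} ∩ {B0,B5} ∩ {B0,B5,B7} = {B0}; idom=B0
  B9: preds {B2,B7,B8}: {B0,B2} ∩ {B0,B5,B7} ∩ {B0,B8} = {B0}; idom=B0

DF derivation:
  B1←B0: walk · to B0
  B1←B4: walk B4→B1 to B0
  B2←B0: walk · to B0
  B2←B3: walk B3→B2 to B0
  B5←B0: walk · to B0
  B5←B2: walk B2 to B0
  B8←B3: walk B3→B2 to B0
  B8←B5: walk B5 to B0
  B8←B7: walk B7→B5 to B0
  B9←B2: walk B2 to B0
  B9←B7: walk B7→B5 to B0
  B9←B8: walk B8 to B0
  DF(B0)=∅
  DF(B1)={B1}
  DF(B2)={B2,B5,B8,B9}
  DF(B3)={B2,B8}
  DF(B4)={B1}
  DF(B5)={B8,B9}
  DF(B6)=∅
  DF(B7)={B8,B9}
  DF(B8)={B9}
  DF(B9)=∅

DF(B4) = ["B1"]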